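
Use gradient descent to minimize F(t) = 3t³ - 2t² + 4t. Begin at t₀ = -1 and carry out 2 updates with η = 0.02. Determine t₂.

-1.850408

F′(t) = 9t² - 4t + 4
Step 1: F′(-1) = 17; t₁ = -1 − 0.02·17 = -1.34
Step 2: F′(-1.34) = 25.5204; t₂ = -1.34 − 0.02·25.5204 = -1.850408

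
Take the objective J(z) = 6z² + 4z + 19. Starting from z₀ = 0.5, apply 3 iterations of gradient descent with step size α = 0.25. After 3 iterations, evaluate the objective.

285

J′(z) = 12z + 4
Step 1: J′(0.5) = 10; z₁ = 0.5 − 0.25·10 = -2
Step 2: J′(-2) = -20; z₂ = -2 − 0.25·(-20) = 3
Step 3: J′(3) = 40; z₃ = 3 − 0.25·40 = -7
J(-7) = 285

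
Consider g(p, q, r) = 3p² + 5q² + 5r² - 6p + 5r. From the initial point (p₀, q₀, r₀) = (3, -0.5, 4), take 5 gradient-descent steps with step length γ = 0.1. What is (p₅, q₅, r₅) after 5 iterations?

(1.02048, 0, -0.5)

∇g = (6p - 6, 10q, 10r + 5)
Step 1: at (3, -0.5, 4), ∇g = (12, -5, 45) → (3, -0.5, 4) − 0.1·(12, -5, 45) = (1.8, 0, -0.5)
Step 2: at (1.8, 0, -0.5), ∇g = (4.8, 0, 0) → (1.8, 0, -0.5) − 0.1·(4.8, 0, 0) = (1.32, 0, -0.5)
Step 3: at (1.32, 0, -0.5), ∇g = (1.92, 0, 0) → (1.32, 0, -0.5) − 0.1·(1.92, 0, 0) = (1.128, 0, -0.5)
Step 4: at (1.128, 0, -0.5), ∇g = (0.768, 0, 0) → (1.128, 0, -0.5) − 0.1·(0.768, 0, 0) = (1.0512, 0, -0.5)
Step 5: at (1.0512, 0, -0.5), ∇g = (0.3072, 0, 0) → (1.0512, 0, -0.5) − 0.1·(0.3072, 0, 0) = (1.02048, 0, -0.5)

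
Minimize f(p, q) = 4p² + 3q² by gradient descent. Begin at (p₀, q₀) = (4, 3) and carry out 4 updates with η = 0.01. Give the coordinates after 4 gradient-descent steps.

(2.86557184, 2.34224688)

∇f = (8p, 6q)
Step 1: at (4, 3), ∇f = (32, 18) → (4, 3) − 0.01·(32, 18) = (3.68, 2.82)
Step 2: at (3.68, 2.82), ∇f = (29.44, 16.92) → (3.68, 2.82) − 0.01·(29.44, 16.92) = (3.3856, 2.6508)
Step 3: at (3.3856, 2.6508), ∇f = (27.0848, 15.9048) → (3.3856, 2.6508) − 0.01·(27.0848, 15.9048) = (3.114752, 2.491752)
Step 4: at (3.114752, 2.491752), ∇f = (24.918016, 14.950512) → (3.114752, 2.491752) − 0.01·(24.918016, 14.950512) = (2.86557184, 2.34224688)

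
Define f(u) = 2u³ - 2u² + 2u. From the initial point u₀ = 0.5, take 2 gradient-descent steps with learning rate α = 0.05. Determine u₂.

0.3558125

f′(u) = 6u² - 4u + 2
u₁ = 0.5 − 0.05·1.5 = 0.425
u₂ = 0.425 − 0.05·1.38375 = 0.3558125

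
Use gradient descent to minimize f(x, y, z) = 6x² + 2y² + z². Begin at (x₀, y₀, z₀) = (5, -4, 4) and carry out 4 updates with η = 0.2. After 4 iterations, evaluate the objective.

∇f = (12x, 4y, 2z)
Step 1: at (5, -4, 4), ∇f = (60, -16, 8) → (5, -4, 4) − 0.2·(60, -16, 8) = (-7, -0.8, 2.4)
Step 2: at (-7, -0.8, 2.4), ∇f = (-84, -3.2, 4.8) → (-7, -0.8, 2.4) − 0.2·(-84, -3.2, 4.8) = (9.8, -0.16, 1.44)
Step 3: at (9.8, -0.16, 1.44), ∇f = (117.6, -0.64, 2.88) → (9.8, -0.16, 1.44) − 0.2·(117.6, -0.64, 2.88) = (-13.72, -0.032, 0.864)
Step 4: at (-13.72, -0.032, 0.864), ∇f = (-164.64, -0.128, 1.728) → (-13.72, -0.032, 0.864) − 0.2·(-164.64, -0.128, 1.728) = (19.208, -0.0064, 0.5184)
f(19.208, -0.0064, 0.5184) = 2213.95240448

2213.95240448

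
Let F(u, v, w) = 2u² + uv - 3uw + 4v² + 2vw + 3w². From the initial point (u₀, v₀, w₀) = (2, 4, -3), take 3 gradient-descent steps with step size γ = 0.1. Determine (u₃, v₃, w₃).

∇F = (4u + v - 3w, u + 8v + 2w, -3u + 2v + 6w)
(u₁, v₁, w₁) = (2, 4, -3) − 0.1·(21, 28, -16) = (-0.1, 1.2, -1.4)
(u₂, v₂, w₂) = (-0.1, 1.2, -1.4) − 0.1·(5, 6.7, -5.7) = (-0.6, 0.53, -0.83)
(u₃, v₃, w₃) = (-0.6, 0.53, -0.83) − 0.1·(0.62, 1.98, -2.12) = (-0.662, 0.332, -0.618)

(-0.662, 0.332, -0.618)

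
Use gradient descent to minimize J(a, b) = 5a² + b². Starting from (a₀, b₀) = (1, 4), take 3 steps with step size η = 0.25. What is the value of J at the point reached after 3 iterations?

57.203125

∇J = (10a, 2b)
Step 1: at (1, 4), ∇J = (10, 8) → (1, 4) − 0.25·(10, 8) = (-1.5, 2)
Step 2: at (-1.5, 2), ∇J = (-15, 4) → (-1.5, 2) − 0.25·(-15, 4) = (2.25, 1)
Step 3: at (2.25, 1), ∇J = (22.5, 2) → (2.25, 1) − 0.25·(22.5, 2) = (-3.375, 0.5)
J(-3.375, 0.5) = 57.203125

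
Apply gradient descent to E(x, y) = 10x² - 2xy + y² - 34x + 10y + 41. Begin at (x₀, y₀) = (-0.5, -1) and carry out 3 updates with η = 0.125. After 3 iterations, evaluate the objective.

∇E = (20x - 2y - 34, -2x + 2y + 10)
Step 1: at (-0.5, -1), ∇E = (-42, 9) → (-0.5, -1) − 0.125·(-42, 9) = (4.75, -2.125)
Step 2: at (4.75, -2.125), ∇E = (65.25, -3.75) → (4.75, -2.125) − 0.125·(65.25, -3.75) = (-3.40625, -1.65625)
Step 3: at (-3.40625, -1.65625), ∇E = (-98.8125, 13.5) → (-3.40625, -1.65625) − 0.125·(-98.8125, 13.5) = (8.9453125, -3.34375)
E(8.9453125, -3.34375) = 574.6104736328125

574.6104736328125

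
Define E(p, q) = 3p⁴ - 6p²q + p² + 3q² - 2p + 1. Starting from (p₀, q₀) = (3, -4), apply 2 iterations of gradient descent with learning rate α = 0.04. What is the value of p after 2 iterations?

1914.35225856

∇E = (12p³ - 12pq + 2p - 2, -6p² + 6q)
Step 1: at (3, -4), ∇E = (472, -78) → (3, -4) − 0.04·(472, -78) = (-15.88, -0.88)
Step 2: at (-15.88, -0.88), ∇E = (-48255.806464, -1518.3264) → (-15.88, -0.88) − 0.04·(-48255.806464, -1518.3264) = (1914.35225856, 59.853056)
p = 1914.35225856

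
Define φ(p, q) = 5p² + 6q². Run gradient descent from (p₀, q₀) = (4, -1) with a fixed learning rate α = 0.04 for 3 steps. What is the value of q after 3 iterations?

∇φ = (10p, 12q)
(p₁, q₁) = (4, -1) − 0.04·(40, -12) = (2.4, -0.52)
(p₂, q₂) = (2.4, -0.52) − 0.04·(24, -6.24) = (1.44, -0.2704)
(p₃, q₃) = (1.44, -0.2704) − 0.04·(14.4, -3.2448) = (0.864, -0.140608)
q = -0.140608

-0.140608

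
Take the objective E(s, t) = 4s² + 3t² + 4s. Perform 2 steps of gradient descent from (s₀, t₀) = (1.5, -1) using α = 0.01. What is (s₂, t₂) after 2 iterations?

(1.1928, -0.8836)

∇E = (8s + 4, 6t)
Step 1: at (1.5, -1), ∇E = (16, -6) → (1.5, -1) − 0.01·(16, -6) = (1.34, -0.94)
Step 2: at (1.34, -0.94), ∇E = (14.72, -5.64) → (1.34, -0.94) − 0.01·(14.72, -5.64) = (1.1928, -0.8836)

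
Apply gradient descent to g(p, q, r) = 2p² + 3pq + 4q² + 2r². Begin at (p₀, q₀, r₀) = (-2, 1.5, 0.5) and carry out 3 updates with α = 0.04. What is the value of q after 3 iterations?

∇g = (4p + 3q, 3p + 8q, 4r)
(p₁, q₁, r₁) = (-2, 1.5, 0.5) − 0.04·(-3.5, 6, 2) = (-1.86, 1.26, 0.42)
(p₂, q₂, r₂) = (-1.86, 1.26, 0.42) − 0.04·(-3.66, 4.5, 1.68) = (-1.7136, 1.08, 0.3528)
(p₃, q₃, r₃) = (-1.7136, 1.08, 0.3528) − 0.04·(-3.6144, 3.4992, 1.4112) = (-1.569024, 0.940032, 0.296352)
q = 0.940032

0.940032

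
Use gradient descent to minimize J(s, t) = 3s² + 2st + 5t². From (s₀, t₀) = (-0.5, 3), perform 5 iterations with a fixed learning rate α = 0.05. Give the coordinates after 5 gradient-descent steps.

(-0.31322, 0.18638)

∇J = (6s + 2t, 2s + 10t)
(s₁, t₁) = (-0.5, 3) − 0.05·(3, 29) = (-0.65, 1.55)
(s₂, t₂) = (-0.65, 1.55) − 0.05·(-0.8, 14.2) = (-0.61, 0.84)
(s₃, t₃) = (-0.61, 0.84) − 0.05·(-1.98, 7.18) = (-0.511, 0.481)
(s₄, t₄) = (-0.511, 0.481) − 0.05·(-2.104, 3.788) = (-0.4058, 0.2916)
(s₅, t₅) = (-0.4058, 0.2916) − 0.05·(-1.8516, 2.1044) = (-0.31322, 0.18638)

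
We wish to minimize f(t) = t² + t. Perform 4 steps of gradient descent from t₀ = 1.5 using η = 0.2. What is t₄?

f′(t) = 2t + 1
Step 1: f′(1.5) = 4; t₁ = 1.5 − 0.2·4 = 0.7
Step 2: f′(0.7) = 2.4; t₂ = 0.7 − 0.2·2.4 = 0.22
Step 3: f′(0.22) = 1.44; t₃ = 0.22 − 0.2·1.44 = -0.068
Step 4: f′(-0.068) = 0.864; t₄ = -0.068 − 0.2·0.864 = -0.2408

-0.2408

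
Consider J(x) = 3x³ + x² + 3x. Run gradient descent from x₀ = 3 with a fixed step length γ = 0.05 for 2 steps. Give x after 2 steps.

J′(x) = 9x² + 2x + 3
Step 1: J′(3) = 90; x₁ = 3 − 0.05·90 = -1.5
Step 2: J′(-1.5) = 20.25; x₂ = -1.5 − 0.05·20.25 = -2.5125

-2.5125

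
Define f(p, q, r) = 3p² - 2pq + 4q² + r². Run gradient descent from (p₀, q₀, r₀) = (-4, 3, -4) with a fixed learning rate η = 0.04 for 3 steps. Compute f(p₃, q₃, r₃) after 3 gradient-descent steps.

∇f = (6p - 2q, -2p + 8q, 2r)
(p₁, q₁, r₁) = (-4, 3, -4) − 0.04·(-30, 32, -8) = (-2.8, 1.72, -3.68)
(p₂, q₂, r₂) = (-2.8, 1.72, -3.68) − 0.04·(-20.24, 19.36, -7.36) = (-1.9904, 0.9456, -3.3856)
(p₃, q₃, r₃) = (-1.9904, 0.9456, -3.3856) − 0.04·(-13.8336, 11.5456, -6.7712) = (-1.437056, 0.483776, -3.114752)
f(-1.437056, 0.483776, -3.114752) = 18.223653142528

18.223653142528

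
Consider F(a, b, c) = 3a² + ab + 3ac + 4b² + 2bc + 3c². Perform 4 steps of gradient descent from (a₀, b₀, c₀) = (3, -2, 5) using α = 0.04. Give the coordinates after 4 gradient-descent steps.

∇F = (6a + b + 3c, a + 8b + 2c, 3a + 2b + 6c)
Step 1: at (3, -2, 5), ∇F = (31, -3, 35) → (3, -2, 5) − 0.04·(31, -3, 35) = (1.76, -1.88, 3.6)
Step 2: at (1.76, -1.88, 3.6), ∇F = (19.48, -6.08, 23.12) → (1.76, -1.88, 3.6) − 0.04·(19.48, -6.08, 23.12) = (0.9808, -1.6368, 2.6752)
Step 3: at (0.9808, -1.6368, 2.6752), ∇F = (12.2736, -6.7632, 15.72) → (0.9808, -1.6368, 2.6752) − 0.04·(12.2736, -6.7632, 15.72) = (0.489856, -1.366272, 2.0464)
Step 4: at (0.489856, -1.366272, 2.0464), ∇F = (7.712064, -6.34752, 11.015424) → (0.489856, -1.366272, 2.0464) − 0.04·(7.712064, -6.34752, 11.015424) = (0.18137344, -1.1123712, 1.60578304)

(0.18137344, -1.1123712, 1.60578304)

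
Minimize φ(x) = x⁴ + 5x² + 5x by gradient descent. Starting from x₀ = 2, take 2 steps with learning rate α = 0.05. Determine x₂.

-0.552175

φ′(x) = 4x³ + 10x + 5
x₁ = 2 − 0.05·57 = -0.85
x₂ = -0.85 − 0.05·(-5.9565) = -0.552175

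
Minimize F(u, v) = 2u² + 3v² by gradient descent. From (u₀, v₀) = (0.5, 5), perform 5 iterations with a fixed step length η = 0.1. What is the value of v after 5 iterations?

0.0512

∇F = (4u, 6v)
Step 1: at (0.5, 5), ∇F = (2, 30) → (0.5, 5) − 0.1·(2, 30) = (0.3, 2)
Step 2: at (0.3, 2), ∇F = (1.2, 12) → (0.3, 2) − 0.1·(1.2, 12) = (0.18, 0.8)
Step 3: at (0.18, 0.8), ∇F = (0.72, 4.8) → (0.18, 0.8) − 0.1·(0.72, 4.8) = (0.108, 0.32)
Step 4: at (0.108, 0.32), ∇F = (0.432, 1.92) → (0.108, 0.32) − 0.1·(0.432, 1.92) = (0.0648, 0.128)
Step 5: at (0.0648, 0.128), ∇F = (0.2592, 0.768) → (0.0648, 0.128) − 0.1·(0.2592, 0.768) = (0.03888, 0.0512)
v = 0.0512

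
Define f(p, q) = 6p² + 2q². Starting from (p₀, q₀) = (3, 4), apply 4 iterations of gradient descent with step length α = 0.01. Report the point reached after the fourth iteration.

∇f = (12p, 4q)
(p₁, q₁) = (3, 4) − 0.01·(36, 16) = (2.64, 3.84)
(p₂, q₂) = (2.64, 3.84) − 0.01·(31.68, 15.36) = (2.3232, 3.6864)
(p₃, q₃) = (2.3232, 3.6864) − 0.01·(27.8784, 14.7456) = (2.044416, 3.538944)
(p₄, q₄) = (2.044416, 3.538944) − 0.01·(24.532992, 14.155776) = (1.79908608, 3.39738624)

(1.79908608, 3.39738624)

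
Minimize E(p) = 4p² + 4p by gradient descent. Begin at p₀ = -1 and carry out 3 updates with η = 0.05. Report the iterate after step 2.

E′(p) = 8p + 4
Step 1: E′(-1) = -4; p₁ = -1 − 0.05·(-4) = -0.8
Step 2: E′(-0.8) = -2.4; p₂ = -0.8 − 0.05·(-2.4) = -0.68

-0.68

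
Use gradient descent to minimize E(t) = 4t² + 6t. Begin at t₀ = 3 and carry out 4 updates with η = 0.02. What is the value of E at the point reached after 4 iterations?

E′(t) = 8t + 6
t₁ = 3 − 0.02·30 = 2.4
t₂ = 2.4 − 0.02·25.2 = 1.896
t₃ = 1.896 − 0.02·21.168 = 1.47264
t₄ = 1.47264 − 0.02·17.78112 = 1.1170176
E(1.1170176) = 11.69301887483904

11.69301887483904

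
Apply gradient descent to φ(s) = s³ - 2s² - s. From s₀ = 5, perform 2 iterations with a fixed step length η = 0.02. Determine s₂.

3.331616

φ′(s) = 3s² - 4s - 1
s₁ = 5 − 0.02·54 = 3.92
s₂ = 3.92 − 0.02·29.4192 = 3.331616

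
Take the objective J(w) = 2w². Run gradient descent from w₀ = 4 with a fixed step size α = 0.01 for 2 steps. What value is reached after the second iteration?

3.6864

J′(w) = 4w
Step 1: J′(4) = 16; w₁ = 4 − 0.01·16 = 3.84
Step 2: J′(3.84) = 15.36; w₂ = 3.84 − 0.01·15.36 = 3.6864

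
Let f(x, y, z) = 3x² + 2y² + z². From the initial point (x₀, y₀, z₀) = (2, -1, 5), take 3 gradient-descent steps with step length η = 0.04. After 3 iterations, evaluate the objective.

18.173870239744

∇f = (6x, 4y, 2z)
(x₁, y₁, z₁) = (2, -1, 5) − 0.04·(12, -4, 10) = (1.52, -0.84, 4.6)
(x₂, y₂, z₂) = (1.52, -0.84, 4.6) − 0.04·(9.12, -3.36, 9.2) = (1.1552, -0.7056, 4.232)
(x₃, y₃, z₃) = (1.1552, -0.7056, 4.232) − 0.04·(6.9312, -2.8224, 8.464) = (0.877952, -0.592704, 3.89344)
f(0.877952, -0.592704, 3.89344) = 18.173870239744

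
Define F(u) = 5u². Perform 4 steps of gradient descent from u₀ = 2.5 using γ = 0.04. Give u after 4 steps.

F′(u) = 10u
Step 1: F′(2.5) = 25; u₁ = 2.5 − 0.04·25 = 1.5
Step 2: F′(1.5) = 15; u₂ = 1.5 − 0.04·15 = 0.9
Step 3: F′(0.9) = 9; u₃ = 0.9 − 0.04·9 = 0.54
Step 4: F′(0.54) = 5.4; u₄ = 0.54 − 0.04·5.4 = 0.324

0.324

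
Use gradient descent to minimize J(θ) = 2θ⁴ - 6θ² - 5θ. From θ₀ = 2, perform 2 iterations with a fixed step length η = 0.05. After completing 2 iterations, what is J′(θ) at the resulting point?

J′(θ) = 8θ³ - 12θ - 5
Step 1: J′(2) = 35; θ₁ = 2 − 0.05·35 = 0.25
Step 2: J′(0.25) = -7.875; θ₂ = 0.25 − 0.05·(-7.875) = 0.64375
J′(θ) at (0.64375) = -10.590767578125

-10.590767578125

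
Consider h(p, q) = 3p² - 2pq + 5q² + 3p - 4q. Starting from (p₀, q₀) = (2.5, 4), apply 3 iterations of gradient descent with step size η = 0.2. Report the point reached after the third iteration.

(0.996, -3.032)

∇h = (6p - 2q + 3, -2p + 10q - 4)
(p₁, q₁) = (2.5, 4) − 0.2·(10, 31) = (0.5, -2.2)
(p₂, q₂) = (0.5, -2.2) − 0.2·(10.4, -27) = (-1.58, 3.2)
(p₃, q₃) = (-1.58, 3.2) − 0.2·(-12.88, 31.16) = (0.996, -3.032)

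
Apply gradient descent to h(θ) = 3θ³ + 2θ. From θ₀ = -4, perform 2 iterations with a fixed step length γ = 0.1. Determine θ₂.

h′(θ) = 9θ² + 2
θ₁ = -4 − 0.1·146 = -18.6
θ₂ = -18.6 − 0.1·3115.64 = -330.164

-330.164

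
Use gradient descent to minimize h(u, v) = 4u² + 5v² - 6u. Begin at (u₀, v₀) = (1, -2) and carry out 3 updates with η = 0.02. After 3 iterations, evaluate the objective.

3.080704507904

∇h = (8u - 6, 10v)
(u₁, v₁) = (1, -2) − 0.02·(2, -20) = (0.96, -1.6)
(u₂, v₂) = (0.96, -1.6) − 0.02·(1.68, -16) = (0.9264, -1.28)
(u₃, v₃) = (0.9264, -1.28) − 0.02·(1.4112, -12.8) = (0.898176, -1.024)
h(0.898176, -1.024) = 3.080704507904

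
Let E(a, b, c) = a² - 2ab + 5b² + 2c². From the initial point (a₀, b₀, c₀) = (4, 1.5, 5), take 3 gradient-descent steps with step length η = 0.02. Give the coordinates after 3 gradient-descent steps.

(3.696224, 1.147136, 3.89344)

∇E = (2a - 2b, -2a + 10b, 4c)
(a₁, b₁, c₁) = (4, 1.5, 5) − 0.02·(5, 7, 20) = (3.9, 1.36, 4.6)
(a₂, b₂, c₂) = (3.9, 1.36, 4.6) − 0.02·(5.08, 5.8, 18.4) = (3.7984, 1.244, 4.232)
(a₃, b₃, c₃) = (3.7984, 1.244, 4.232) − 0.02·(5.1088, 4.8432, 16.928) = (3.696224, 1.147136, 3.89344)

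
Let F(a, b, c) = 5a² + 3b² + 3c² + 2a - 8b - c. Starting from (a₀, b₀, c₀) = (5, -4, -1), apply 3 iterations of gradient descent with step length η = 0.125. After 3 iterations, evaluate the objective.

∇F = (10a + 2, 6b - 8, 6c - 1)
Step 1: at (5, -4, -1), ∇F = (52, -32, -7) → (5, -4, -1) − 0.125·(52, -32, -7) = (-1.5, 0, -0.125)
Step 2: at (-1.5, 0, -0.125), ∇F = (-13, -8, -1.75) → (-1.5, 0, -0.125) − 0.125·(-13, -8, -1.75) = (0.125, 1, 0.09375)
Step 3: at (0.125, 1, 0.09375), ∇F = (3.25, -2, -0.4375) → (0.125, 1, 0.09375) − 0.125·(3.25, -2, -0.4375) = (-0.28125, 1.25, 0.1484375)
F(-0.28125, 1.25, 0.1484375) = -5.56182861328125

-5.56182861328125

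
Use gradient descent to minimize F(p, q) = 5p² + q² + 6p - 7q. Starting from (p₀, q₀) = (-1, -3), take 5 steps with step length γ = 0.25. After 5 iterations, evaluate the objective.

32.123291015625

∇F = (10p + 6, 2q - 7)
(p₁, q₁) = (-1, -3) − 0.25·(-4, -13) = (0, 0.25)
(p₂, q₂) = (0, 0.25) − 0.25·(6, -6.5) = (-1.5, 1.875)
(p₃, q₃) = (-1.5, 1.875) − 0.25·(-9, -3.25) = (0.75, 2.6875)
(p₄, q₄) = (0.75, 2.6875) − 0.25·(13.5, -1.625) = (-2.625, 3.09375)
(p₅, q₅) = (-2.625, 3.09375) − 0.25·(-20.25, -0.8125) = (2.4375, 3.296875)
F(2.4375, 3.296875) = 32.123291015625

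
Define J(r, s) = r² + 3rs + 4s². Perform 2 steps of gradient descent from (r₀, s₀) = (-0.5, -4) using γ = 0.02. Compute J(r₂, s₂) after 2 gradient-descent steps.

31.23230076

∇J = (2r + 3s, 3r + 8s)
(r₁, s₁) = (-0.5, -4) − 0.02·(-13, -33.5) = (-0.24, -3.33)
(r₂, s₂) = (-0.24, -3.33) − 0.02·(-10.47, -27.36) = (-0.0306, -2.7828)
J(-0.0306, -2.7828) = 31.23230076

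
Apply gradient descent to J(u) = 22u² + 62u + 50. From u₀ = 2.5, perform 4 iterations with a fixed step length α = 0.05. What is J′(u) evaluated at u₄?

J′(u) = 44u + 62
u₁ = 2.5 − 0.05·172 = -6.1
u₂ = -6.1 − 0.05·(-206.4) = 4.22
u₃ = 4.22 − 0.05·247.68 = -8.164
u₄ = -8.164 − 0.05·(-297.216) = 6.6968
J′(u) at (6.6968) = 356.6592

356.6592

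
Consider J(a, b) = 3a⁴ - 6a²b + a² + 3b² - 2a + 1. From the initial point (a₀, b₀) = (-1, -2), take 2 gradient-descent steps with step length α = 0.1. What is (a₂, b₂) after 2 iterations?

(-30.52, 5.32)

∇J = (12a³ - 12ab + 2a - 2, -6a² + 6b)
(a₁, b₁) = (-1, -2) − 0.1·(-40, -18) = (3, -0.2)
(a₂, b₂) = (3, -0.2) − 0.1·(335.2, -55.2) = (-30.52, 5.32)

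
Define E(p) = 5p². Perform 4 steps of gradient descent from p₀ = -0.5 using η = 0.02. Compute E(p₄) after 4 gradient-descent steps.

E′(p) = 10p
Step 1: E′(-0.5) = -5; p₁ = -0.5 − 0.02·(-5) = -0.4
Step 2: E′(-0.4) = -4; p₂ = -0.4 − 0.02·(-4) = -0.32
Step 3: E′(-0.32) = -3.2; p₃ = -0.32 − 0.02·(-3.2) = -0.256
Step 4: E′(-0.256) = -2.56; p₄ = -0.256 − 0.02·(-2.56) = -0.2048
E(-0.2048) = 0.2097152

0.2097152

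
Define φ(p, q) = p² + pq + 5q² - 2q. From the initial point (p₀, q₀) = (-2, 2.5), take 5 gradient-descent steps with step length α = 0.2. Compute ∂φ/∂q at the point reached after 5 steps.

-23.10912

∇φ = (2p + q, p + 10q - 2)
Step 1: at (-2, 2.5), ∇φ = (-1.5, 21) → (-2, 2.5) − 0.2·(-1.5, 21) = (-1.7, -1.7)
Step 2: at (-1.7, -1.7), ∇φ = (-5.1, -20.7) → (-1.7, -1.7) − 0.2·(-5.1, -20.7) = (-0.68, 2.44)
Step 3: at (-0.68, 2.44), ∇φ = (1.08, 21.72) → (-0.68, 2.44) − 0.2·(1.08, 21.72) = (-0.896, -1.904)
Step 4: at (-0.896, -1.904), ∇φ = (-3.696, -21.936) → (-0.896, -1.904) − 0.2·(-3.696, -21.936) = (-0.1568, 2.4832)
Step 5: at (-0.1568, 2.4832), ∇φ = (2.1696, 22.6752) → (-0.1568, 2.4832) − 0.2·(2.1696, 22.6752) = (-0.59072, -2.05184)
∂φ/∂q at (-0.59072, -2.05184) = -23.10912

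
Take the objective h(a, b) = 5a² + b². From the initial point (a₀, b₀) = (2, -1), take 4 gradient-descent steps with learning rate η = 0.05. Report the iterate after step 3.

∇h = (10a, 2b)
(a₁, b₁) = (2, -1) − 0.05·(20, -2) = (1, -0.9)
(a₂, b₂) = (1, -0.9) − 0.05·(10, -1.8) = (0.5, -0.81)
(a₃, b₃) = (0.5, -0.81) − 0.05·(5, -1.62) = (0.25, -0.729)

(0.25, -0.729)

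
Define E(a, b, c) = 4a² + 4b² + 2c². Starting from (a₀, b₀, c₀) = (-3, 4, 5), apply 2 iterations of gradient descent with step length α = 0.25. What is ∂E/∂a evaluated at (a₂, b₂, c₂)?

∇E = (8a, 8b, 4c)
(a₁, b₁, c₁) = (-3, 4, 5) − 0.25·(-24, 32, 20) = (3, -4, 0)
(a₂, b₂, c₂) = (3, -4, 0) − 0.25·(24, -32, 0) = (-3, 4, 0)
∂E/∂a at (-3, 4, 0) = -24

-24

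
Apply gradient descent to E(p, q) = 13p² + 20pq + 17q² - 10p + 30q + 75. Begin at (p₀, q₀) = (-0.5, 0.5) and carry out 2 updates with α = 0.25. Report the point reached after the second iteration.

∇E = (26p + 20q - 10, 20p + 34q + 30)
Step 1: at (-0.5, 0.5), ∇E = (-13, 37) → (-0.5, 0.5) − 0.25·(-13, 37) = (2.75, -8.75)
Step 2: at (2.75, -8.75), ∇E = (-113.5, -212.5) → (2.75, -8.75) − 0.25·(-113.5, -212.5) = (31.125, 44.375)

(31.125, 44.375)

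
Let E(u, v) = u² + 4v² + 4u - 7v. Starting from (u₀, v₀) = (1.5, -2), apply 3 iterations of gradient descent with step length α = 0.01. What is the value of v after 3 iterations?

∇E = (2u + 4, 8v - 7)
Step 1: at (1.5, -2), ∇E = (7, -23) → (1.5, -2) − 0.01·(7, -23) = (1.43, -1.77)
Step 2: at (1.43, -1.77), ∇E = (6.86, -21.16) → (1.43, -1.77) − 0.01·(6.86, -21.16) = (1.3614, -1.5584)
Step 3: at (1.3614, -1.5584), ∇E = (6.7228, -19.4672) → (1.3614, -1.5584) − 0.01·(6.7228, -19.4672) = (1.294172, -1.363728)
v = -1.363728

-1.363728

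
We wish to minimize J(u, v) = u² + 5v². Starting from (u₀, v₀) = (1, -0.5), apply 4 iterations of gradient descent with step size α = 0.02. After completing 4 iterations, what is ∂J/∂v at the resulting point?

∇J = (2u, 10v)
(u₁, v₁) = (1, -0.5) − 0.02·(2, -5) = (0.96, -0.4)
(u₂, v₂) = (0.96, -0.4) − 0.02·(1.92, -4) = (0.9216, -0.32)
(u₃, v₃) = (0.9216, -0.32) − 0.02·(1.8432, -3.2) = (0.884736, -0.256)
(u₄, v₄) = (0.884736, -0.256) − 0.02·(1.769472, -2.56) = (0.84934656, -0.2048)
∂J/∂v at (0.84934656, -0.2048) = -2.048

-2.048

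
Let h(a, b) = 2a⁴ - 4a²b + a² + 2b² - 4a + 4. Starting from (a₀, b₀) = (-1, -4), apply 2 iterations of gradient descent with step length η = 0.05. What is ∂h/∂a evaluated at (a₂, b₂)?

-33.535932645376

∇h = (8a³ - 8ab + 2a - 4, -4a² + 4b)
(a₁, b₁) = (-1, -4) − 0.05·(-46, -20) = (1.3, -3)
(a₂, b₂) = (1.3, -3) − 0.05·(47.376, -18.76) = (-1.0688, -2.062)
∂h/∂a at (-1.0688, -2.062) = -33.535932645376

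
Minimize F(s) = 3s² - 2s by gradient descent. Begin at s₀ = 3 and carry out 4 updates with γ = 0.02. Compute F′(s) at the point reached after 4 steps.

9.59512576

F′(s) = 6s - 2
s₁ = 3 − 0.02·16 = 2.68
s₂ = 2.68 − 0.02·14.08 = 2.3984
s₃ = 2.3984 − 0.02·12.3904 = 2.150592
s₄ = 2.150592 − 0.02·10.903552 = 1.93252096
F′(s) at (1.93252096) = 9.59512576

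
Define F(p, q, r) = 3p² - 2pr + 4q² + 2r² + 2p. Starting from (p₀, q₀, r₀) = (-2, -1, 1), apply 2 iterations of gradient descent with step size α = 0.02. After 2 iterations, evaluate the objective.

9.30850304

∇F = (6p - 2r + 2, 8q, -2p + 4r)
Step 1: at (-2, -1, 1), ∇F = (-12, -8, 8) → (-2, -1, 1) − 0.02·(-12, -8, 8) = (-1.76, -0.84, 0.84)
Step 2: at (-1.76, -0.84, 0.84), ∇F = (-10.24, -6.72, 6.88) → (-1.76, -0.84, 0.84) − 0.02·(-10.24, -6.72, 6.88) = (-1.5552, -0.7056, 0.7024)
F(-1.5552, -0.7056, 0.7024) = 9.30850304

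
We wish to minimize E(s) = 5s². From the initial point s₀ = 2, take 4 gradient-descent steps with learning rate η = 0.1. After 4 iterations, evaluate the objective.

0

E′(s) = 10s
s₁ = 2 − 0.1·20 = 0
s₂ = 0 − 0.1·0 = 0
s₃ = 0 − 0.1·0 = 0
s₄ = 0 − 0.1·0 = 0
E(0) = 0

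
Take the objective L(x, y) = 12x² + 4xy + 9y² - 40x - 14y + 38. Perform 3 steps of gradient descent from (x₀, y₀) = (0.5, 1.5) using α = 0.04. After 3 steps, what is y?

0.483744

∇L = (24x + 4y - 40, 4x + 18y - 14)
Step 1: at (0.5, 1.5), ∇L = (-22, 15) → (0.5, 1.5) − 0.04·(-22, 15) = (1.38, 0.9)
Step 2: at (1.38, 0.9), ∇L = (-3.28, 7.72) → (1.38, 0.9) − 0.04·(-3.28, 7.72) = (1.5112, 0.5912)
Step 3: at (1.5112, 0.5912), ∇L = (-1.3664, 2.6864) → (1.5112, 0.5912) − 0.04·(-1.3664, 2.6864) = (1.565856, 0.483744)
y = 0.483744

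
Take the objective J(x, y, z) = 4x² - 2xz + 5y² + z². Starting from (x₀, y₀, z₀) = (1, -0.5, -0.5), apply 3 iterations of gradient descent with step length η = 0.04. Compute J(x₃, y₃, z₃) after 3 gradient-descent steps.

∇J = (8x - 2z, 10y, -2x + 2z)
(x₁, y₁, z₁) = (1, -0.5, -0.5) − 0.04·(9, -5, -3) = (0.64, -0.3, -0.38)
(x₂, y₂, z₂) = (0.64, -0.3, -0.38) − 0.04·(5.88, -3, -2.04) = (0.4048, -0.18, -0.2984)
(x₃, y₃, z₃) = (0.4048, -0.18, -0.2984) − 0.04·(3.8352, -1.8, -1.4064) = (0.251392, -0.108, -0.242144)
J(0.251392, -0.108, -0.242144) = 0.491491596288

0.491491596288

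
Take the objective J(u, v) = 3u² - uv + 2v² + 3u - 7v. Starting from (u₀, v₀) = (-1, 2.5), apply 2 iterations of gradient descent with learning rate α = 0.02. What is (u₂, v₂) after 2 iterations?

∇J = (6u - v + 3, -u + 4v - 7)
Step 1: at (-1, 2.5), ∇J = (-5.5, 4) → (-1, 2.5) − 0.02·(-5.5, 4) = (-0.89, 2.42)
Step 2: at (-0.89, 2.42), ∇J = (-4.76, 3.57) → (-0.89, 2.42) − 0.02·(-4.76, 3.57) = (-0.7948, 2.3486)

(-0.7948, 2.3486)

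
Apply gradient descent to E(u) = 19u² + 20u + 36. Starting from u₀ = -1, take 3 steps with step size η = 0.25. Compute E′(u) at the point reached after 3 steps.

E′(u) = 38u + 20
u₁ = -1 − 0.25·(-18) = 3.5
u₂ = 3.5 − 0.25·153 = -34.75
u₃ = -34.75 − 0.25·(-1300.5) = 290.375
E′(u) at (290.375) = 11054.25

11054.25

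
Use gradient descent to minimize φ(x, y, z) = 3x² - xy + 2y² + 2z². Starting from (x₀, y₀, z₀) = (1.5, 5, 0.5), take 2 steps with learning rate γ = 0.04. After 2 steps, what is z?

0.3528

∇φ = (6x - y, -x + 4y, 4z)
(x₁, y₁, z₁) = (1.5, 5, 0.5) − 0.04·(4, 18.5, 2) = (1.34, 4.26, 0.42)
(x₂, y₂, z₂) = (1.34, 4.26, 0.42) − 0.04·(3.78, 15.7, 1.68) = (1.1888, 3.632, 0.3528)
z = 0.3528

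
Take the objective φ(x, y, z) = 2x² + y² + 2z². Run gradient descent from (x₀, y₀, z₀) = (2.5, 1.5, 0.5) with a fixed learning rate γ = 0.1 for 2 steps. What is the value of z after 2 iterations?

0.18

∇φ = (4x, 2y, 4z)
(x₁, y₁, z₁) = (2.5, 1.5, 0.5) − 0.1·(10, 3, 2) = (1.5, 1.2, 0.3)
(x₂, y₂, z₂) = (1.5, 1.2, 0.3) − 0.1·(6, 2.4, 1.2) = (0.9, 0.96, 0.18)
z = 0.18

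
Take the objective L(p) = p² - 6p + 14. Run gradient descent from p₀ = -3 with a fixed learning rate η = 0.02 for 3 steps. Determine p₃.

-2.308416

L′(p) = 2p - 6
Step 1: L′(-3) = -12; p₁ = -3 − 0.02·(-12) = -2.76
Step 2: L′(-2.76) = -11.52; p₂ = -2.76 − 0.02·(-11.52) = -2.5296
Step 3: L′(-2.5296) = -11.0592; p₃ = -2.5296 − 0.02·(-11.0592) = -2.308416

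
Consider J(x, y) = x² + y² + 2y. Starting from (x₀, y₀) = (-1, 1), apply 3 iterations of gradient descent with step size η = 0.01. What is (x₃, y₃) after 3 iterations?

(-0.941192, 0.882384)

∇J = (2x, 2y + 2)
Step 1: at (-1, 1), ∇J = (-2, 4) → (-1, 1) − 0.01·(-2, 4) = (-0.98, 0.96)
Step 2: at (-0.98, 0.96), ∇J = (-1.96, 3.92) → (-0.98, 0.96) − 0.01·(-1.96, 3.92) = (-0.9604, 0.9208)
Step 3: at (-0.9604, 0.9208), ∇J = (-1.9208, 3.8416) → (-0.9604, 0.9208) − 0.01·(-1.9208, 3.8416) = (-0.941192, 0.882384)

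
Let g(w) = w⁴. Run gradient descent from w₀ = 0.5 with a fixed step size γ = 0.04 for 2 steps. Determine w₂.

g′(w) = 4w³
w₁ = 0.5 − 0.04·0.5 = 0.48
w₂ = 0.48 − 0.04·0.442368 = 0.46230528

0.46230528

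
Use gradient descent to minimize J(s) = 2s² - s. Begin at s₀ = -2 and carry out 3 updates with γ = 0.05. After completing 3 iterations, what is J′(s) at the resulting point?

J′(s) = 4s - 1
Step 1: J′(-2) = -9; s₁ = -2 − 0.05·(-9) = -1.55
Step 2: J′(-1.55) = -7.2; s₂ = -1.55 − 0.05·(-7.2) = -1.19
Step 3: J′(-1.19) = -5.76; s₃ = -1.19 − 0.05·(-5.76) = -0.902
J′(s) at (-0.902) = -4.608

-4.608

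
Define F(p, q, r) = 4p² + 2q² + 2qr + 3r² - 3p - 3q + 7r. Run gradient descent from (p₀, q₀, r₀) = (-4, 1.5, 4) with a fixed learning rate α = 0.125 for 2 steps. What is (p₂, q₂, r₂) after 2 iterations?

(0.375, 0.5, -0.96875)

∇F = (8p - 3, 4q + 2r - 3, 2q + 6r + 7)
(p₁, q₁, r₁) = (-4, 1.5, 4) − 0.125·(-35, 11, 34) = (0.375, 0.125, -0.25)
(p₂, q₂, r₂) = (0.375, 0.125, -0.25) − 0.125·(0, -3, 5.75) = (0.375, 0.5, -0.96875)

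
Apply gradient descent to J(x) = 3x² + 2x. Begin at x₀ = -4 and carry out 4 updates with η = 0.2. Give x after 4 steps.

J′(x) = 6x + 2
Step 1: J′(-4) = -22; x₁ = -4 − 0.2·(-22) = 0.4
Step 2: J′(0.4) = 4.4; x₂ = 0.4 − 0.2·4.4 = -0.48
Step 3: J′(-0.48) = -0.88; x₃ = -0.48 − 0.2·(-0.88) = -0.304
Step 4: J′(-0.304) = 0.176; x₄ = -0.304 − 0.2·0.176 = -0.3392

-0.3392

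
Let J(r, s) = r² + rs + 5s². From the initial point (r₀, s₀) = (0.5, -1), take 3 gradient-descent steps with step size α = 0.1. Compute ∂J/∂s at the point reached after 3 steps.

-0.076

∇J = (2r + s, r + 10s)
Step 1: at (0.5, -1), ∇J = (0, -9.5) → (0.5, -1) − 0.1·(0, -9.5) = (0.5, -0.05)
Step 2: at (0.5, -0.05), ∇J = (0.95, 0) → (0.5, -0.05) − 0.1·(0.95, 0) = (0.405, -0.05)
Step 3: at (0.405, -0.05), ∇J = (0.76, -0.095) → (0.405, -0.05) − 0.1·(0.76, -0.095) = (0.329, -0.0405)
∂J/∂s at (0.329, -0.0405) = -0.076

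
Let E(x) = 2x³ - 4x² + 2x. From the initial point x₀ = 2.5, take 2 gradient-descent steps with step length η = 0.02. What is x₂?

1.873348

E′(x) = 6x² - 8x + 2
x₁ = 2.5 − 0.02·19.5 = 2.11
x₂ = 2.11 − 0.02·11.8326 = 1.873348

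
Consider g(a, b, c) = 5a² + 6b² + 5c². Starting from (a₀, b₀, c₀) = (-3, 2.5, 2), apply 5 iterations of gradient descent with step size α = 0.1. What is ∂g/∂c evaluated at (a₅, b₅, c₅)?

∇g = (10a, 12b, 10c)
Step 1: at (-3, 2.5, 2), ∇g = (-30, 30, 20) → (-3, 2.5, 2) − 0.1·(-30, 30, 20) = (0, -0.5, 0)
Step 2: at (0, -0.5, 0), ∇g = (0, -6, 0) → (0, -0.5, 0) − 0.1·(0, -6, 0) = (0, 0.1, 0)
Step 3: at (0, 0.1, 0), ∇g = (0, 1.2, 0) → (0, 0.1, 0) − 0.1·(0, 1.2, 0) = (0, -0.02, 0)
Step 4: at (0, -0.02, 0), ∇g = (0, -0.24, 0) → (0, -0.02, 0) − 0.1·(0, -0.24, 0) = (0, 0.004, 0)
Step 5: at (0, 0.004, 0), ∇g = (0, 0.048, 0) → (0, 0.004, 0) − 0.1·(0, 0.048, 0) = (0, -0.0008, 0)
∂g/∂c at (0, -0.0008, 0) = 0

0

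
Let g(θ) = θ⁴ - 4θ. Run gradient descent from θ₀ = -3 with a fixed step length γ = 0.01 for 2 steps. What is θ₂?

-1.57421312

g′(θ) = 4θ³ - 4
θ₁ = -3 − 0.01·(-112) = -1.88
θ₂ = -1.88 − 0.01·(-30.578688) = -1.57421312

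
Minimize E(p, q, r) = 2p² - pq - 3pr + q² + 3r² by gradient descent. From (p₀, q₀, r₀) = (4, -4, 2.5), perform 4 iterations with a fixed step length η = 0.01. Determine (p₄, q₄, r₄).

(3.53059382, -3.54140159, 2.36937823)

∇E = (4p - q - 3r, -p + 2q, -3p + 6r)
Step 1: at (4, -4, 2.5), ∇E = (12.5, -12, 3) → (4, -4, 2.5) − 0.01·(12.5, -12, 3) = (3.875, -3.88, 2.47)
Step 2: at (3.875, -3.88, 2.47), ∇E = (11.97, -11.635, 3.195) → (3.875, -3.88, 2.47) − 0.01·(11.97, -11.635, 3.195) = (3.7553, -3.76365, 2.43805)
Step 3: at (3.7553, -3.76365, 2.43805), ∇E = (11.4707, -11.2826, 3.3624) → (3.7553, -3.76365, 2.43805) − 0.01·(11.4707, -11.2826, 3.3624) = (3.640593, -3.650824, 2.404426)
Step 4: at (3.640593, -3.650824, 2.404426), ∇E = (10.999918, -10.942241, 3.504777) → (3.640593, -3.650824, 2.404426) − 0.01·(10.999918, -10.942241, 3.504777) = (3.53059382, -3.54140159, 2.36937823)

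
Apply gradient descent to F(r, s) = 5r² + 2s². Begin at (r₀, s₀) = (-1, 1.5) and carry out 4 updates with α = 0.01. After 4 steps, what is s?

1.27401984

∇F = (10r, 4s)
Step 1: at (-1, 1.5), ∇F = (-10, 6) → (-1, 1.5) − 0.01·(-10, 6) = (-0.9, 1.44)
Step 2: at (-0.9, 1.44), ∇F = (-9, 5.76) → (-0.9, 1.44) − 0.01·(-9, 5.76) = (-0.81, 1.3824)
Step 3: at (-0.81, 1.3824), ∇F = (-8.1, 5.5296) → (-0.81, 1.3824) − 0.01·(-8.1, 5.5296) = (-0.729, 1.327104)
Step 4: at (-0.729, 1.327104), ∇F = (-7.29, 5.308416) → (-0.729, 1.327104) − 0.01·(-7.29, 5.308416) = (-0.6561, 1.27401984)
s = 1.27401984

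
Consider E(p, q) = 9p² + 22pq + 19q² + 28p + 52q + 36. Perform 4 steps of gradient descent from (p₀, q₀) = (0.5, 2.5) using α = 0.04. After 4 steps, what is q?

∇E = (18p + 22q + 28, 22p + 38q + 52)
(p₁, q₁) = (0.5, 2.5) − 0.04·(92, 158) = (-3.18, -3.82)
(p₂, q₂) = (-3.18, -3.82) − 0.04·(-113.28, -163.12) = (1.3512, 2.7048)
(p₃, q₃) = (1.3512, 2.7048) − 0.04·(111.8272, 184.5088) = (-3.121888, -4.675552)
(p₄, q₄) = (-3.121888, -4.675552) − 0.04·(-131.056128, -194.352512) = (2.12035712, 3.09854848)
q = 3.09854848

3.09854848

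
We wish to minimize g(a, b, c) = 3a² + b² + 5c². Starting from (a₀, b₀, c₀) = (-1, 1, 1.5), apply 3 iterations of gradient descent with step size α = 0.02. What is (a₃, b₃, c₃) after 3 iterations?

∇g = (6a, 2b, 10c)
Step 1: at (-1, 1, 1.5), ∇g = (-6, 2, 15) → (-1, 1, 1.5) − 0.02·(-6, 2, 15) = (-0.88, 0.96, 1.2)
Step 2: at (-0.88, 0.96, 1.2), ∇g = (-5.28, 1.92, 12) → (-0.88, 0.96, 1.2) − 0.02·(-5.28, 1.92, 12) = (-0.7744, 0.9216, 0.96)
Step 3: at (-0.7744, 0.9216, 0.96), ∇g = (-4.6464, 1.8432, 9.6) → (-0.7744, 0.9216, 0.96) − 0.02·(-4.6464, 1.8432, 9.6) = (-0.681472, 0.884736, 0.768)

(-0.681472, 0.884736, 0.768)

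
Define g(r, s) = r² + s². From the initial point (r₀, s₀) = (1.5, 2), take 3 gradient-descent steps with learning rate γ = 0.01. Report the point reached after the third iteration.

∇g = (2r, 2s)
(r₁, s₁) = (1.5, 2) − 0.01·(3, 4) = (1.47, 1.96)
(r₂, s₂) = (1.47, 1.96) − 0.01·(2.94, 3.92) = (1.4406, 1.9208)
(r₃, s₃) = (1.4406, 1.9208) − 0.01·(2.8812, 3.8416) = (1.411788, 1.882384)

(1.411788, 1.882384)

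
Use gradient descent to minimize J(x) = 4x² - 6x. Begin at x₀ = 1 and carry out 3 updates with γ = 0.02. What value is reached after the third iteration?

J′(x) = 8x - 6
Step 1: J′(1) = 2; x₁ = 1 − 0.02·2 = 0.96
Step 2: J′(0.96) = 1.68; x₂ = 0.96 − 0.02·1.68 = 0.9264
Step 3: J′(0.9264) = 1.4112; x₃ = 0.9264 − 0.02·1.4112 = 0.898176

0.898176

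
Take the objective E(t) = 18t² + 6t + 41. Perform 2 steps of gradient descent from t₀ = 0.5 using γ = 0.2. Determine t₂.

25.46

E′(t) = 36t + 6
t₁ = 0.5 − 0.2·24 = -4.3
t₂ = -4.3 − 0.2·(-148.8) = 25.46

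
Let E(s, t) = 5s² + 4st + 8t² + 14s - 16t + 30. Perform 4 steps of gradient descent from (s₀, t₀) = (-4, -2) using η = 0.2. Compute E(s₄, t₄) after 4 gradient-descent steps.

∇E = (10s + 4t + 14, 4s + 16t - 16)
Step 1: at (-4, -2), ∇E = (-34, -64) → (-4, -2) − 0.2·(-34, -64) = (2.8, 10.8)
Step 2: at (2.8, 10.8), ∇E = (85.2, 168) → (2.8, 10.8) − 0.2·(85.2, 168) = (-14.24, -22.8)
Step 3: at (-14.24, -22.8), ∇E = (-219.6, -437.76) → (-14.24, -22.8) − 0.2·(-219.6, -437.76) = (29.68, 64.752)
Step 4: at (29.68, 64.752), ∇E = (569.808, 1138.752) → (29.68, 64.752) − 0.2·(569.808, 1138.752) = (-84.2816, -162.9984)
E(-84.2816, -162.9984) = 304473.86351104

304473.86351104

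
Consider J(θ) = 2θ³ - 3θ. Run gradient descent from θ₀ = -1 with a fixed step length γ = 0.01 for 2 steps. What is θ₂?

J′(θ) = 6θ² - 3
Step 1: J′(-1) = 3; θ₁ = -1 − 0.01·3 = -1.03
Step 2: J′(-1.03) = 3.3654; θ₂ = -1.03 − 0.01·3.3654 = -1.063654

-1.063654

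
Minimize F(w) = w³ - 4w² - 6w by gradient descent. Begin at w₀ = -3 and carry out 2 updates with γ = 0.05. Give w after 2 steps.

F′(w) = 3w² - 8w - 6
w₁ = -3 − 0.05·45 = -5.25
w₂ = -5.25 − 0.05·118.6875 = -11.184375

-11.184375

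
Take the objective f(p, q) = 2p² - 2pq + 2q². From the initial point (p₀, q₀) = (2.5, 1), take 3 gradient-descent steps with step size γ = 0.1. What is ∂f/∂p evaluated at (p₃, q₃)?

∇f = (4p - 2q, -2p + 4q)
(p₁, q₁) = (2.5, 1) − 0.1·(8, -1) = (1.7, 1.1)
(p₂, q₂) = (1.7, 1.1) − 0.1·(4.6, 1) = (1.24, 1)
(p₃, q₃) = (1.24, 1) − 0.1·(2.96, 1.52) = (0.944, 0.848)
∂f/∂p at (0.944, 0.848) = 2.08

2.08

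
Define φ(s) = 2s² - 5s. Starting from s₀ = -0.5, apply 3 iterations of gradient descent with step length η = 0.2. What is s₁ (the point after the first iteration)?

0.9

φ′(s) = 4s - 5
Step 1: φ′(-0.5) = -7; s₁ = -0.5 − 0.2·(-7) = 0.9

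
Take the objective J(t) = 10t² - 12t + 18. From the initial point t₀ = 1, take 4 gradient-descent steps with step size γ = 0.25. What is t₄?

103

J′(t) = 20t - 12
Step 1: J′(1) = 8; t₁ = 1 − 0.25·8 = -1
Step 2: J′(-1) = -32; t₂ = -1 − 0.25·(-32) = 7
Step 3: J′(7) = 128; t₃ = 7 − 0.25·128 = -25
Step 4: J′(-25) = -512; t₄ = -25 − 0.25·(-512) = 103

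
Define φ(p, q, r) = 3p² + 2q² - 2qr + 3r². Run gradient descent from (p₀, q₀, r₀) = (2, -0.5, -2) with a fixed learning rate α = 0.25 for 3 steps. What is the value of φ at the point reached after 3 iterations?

∇φ = (6p, 4q - 2r, -2q + 6r)
(p₁, q₁, r₁) = (2, -0.5, -2) − 0.25·(12, 2, -11) = (-1, -1, 0.75)
(p₂, q₂, r₂) = (-1, -1, 0.75) − 0.25·(-6, -5.5, 6.5) = (0.5, 0.375, -0.875)
(p₃, q₃, r₃) = (0.5, 0.375, -0.875) − 0.25·(3, 3.25, -6) = (-0.25, -0.4375, 0.625)
φ(-0.25, -0.4375, 0.625) = 2.2890625

2.2890625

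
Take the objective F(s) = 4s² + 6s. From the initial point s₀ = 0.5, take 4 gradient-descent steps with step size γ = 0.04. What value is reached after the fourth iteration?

F′(s) = 8s + 6
Step 1: F′(0.5) = 10; s₁ = 0.5 − 0.04·10 = 0.1
Step 2: F′(0.1) = 6.8; s₂ = 0.1 − 0.04·6.8 = -0.172
Step 3: F′(-0.172) = 4.624; s₃ = -0.172 − 0.04·4.624 = -0.35696
Step 4: F′(-0.35696) = 3.14432; s₄ = -0.35696 − 0.04·3.14432 = -0.4827328

-0.4827328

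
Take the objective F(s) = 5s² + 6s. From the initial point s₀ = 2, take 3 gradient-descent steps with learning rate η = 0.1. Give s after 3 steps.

F′(s) = 10s + 6
Step 1: F′(2) = 26; s₁ = 2 − 0.1·26 = -0.6
Step 2: F′(-0.6) = 0; s₂ = -0.6 − 0.1·0 = -0.6
Step 3: F′(-0.6) = 0; s₃ = -0.6 − 0.1·0 = -0.6

-0.6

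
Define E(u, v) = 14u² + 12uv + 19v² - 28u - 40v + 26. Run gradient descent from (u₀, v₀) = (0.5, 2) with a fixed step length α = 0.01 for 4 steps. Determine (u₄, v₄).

(0.42109024, 1.08459536)

∇E = (28u + 12v - 28, 12u + 38v - 40)
Step 1: at (0.5, 2), ∇E = (10, 42) → (0.5, 2) − 0.01·(10, 42) = (0.4, 1.58)
Step 2: at (0.4, 1.58), ∇E = (2.16, 24.84) → (0.4, 1.58) − 0.01·(2.16, 24.84) = (0.3784, 1.3316)
Step 3: at (0.3784, 1.3316), ∇E = (-1.4256, 15.1416) → (0.3784, 1.3316) − 0.01·(-1.4256, 15.1416) = (0.392656, 1.180184)
Step 4: at (0.392656, 1.180184), ∇E = (-2.843424, 9.558864) → (0.392656, 1.180184) − 0.01·(-2.843424, 9.558864) = (0.42109024, 1.08459536)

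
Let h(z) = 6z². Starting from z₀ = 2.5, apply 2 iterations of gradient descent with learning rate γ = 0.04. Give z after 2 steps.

h′(z) = 12z
Step 1: h′(2.5) = 30; z₁ = 2.5 − 0.04·30 = 1.3
Step 2: h′(1.3) = 15.6; z₂ = 1.3 − 0.04·15.6 = 0.676

0.676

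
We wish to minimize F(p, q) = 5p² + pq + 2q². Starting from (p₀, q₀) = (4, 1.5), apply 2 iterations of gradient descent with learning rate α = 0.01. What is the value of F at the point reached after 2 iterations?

∇F = (10p + q, p + 4q)
Step 1: at (4, 1.5), ∇F = (41.5, 10) → (4, 1.5) − 0.01·(41.5, 10) = (3.585, 1.4)
Step 2: at (3.585, 1.4), ∇F = (37.25, 9.185) → (3.585, 1.4) − 0.01·(37.25, 9.185) = (3.2125, 1.30815)
F(3.2125, 1.30815) = 59.22572597

59.22572597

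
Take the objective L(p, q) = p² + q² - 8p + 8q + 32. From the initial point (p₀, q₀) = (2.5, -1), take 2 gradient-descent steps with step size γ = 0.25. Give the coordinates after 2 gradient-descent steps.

∇L = (2p - 8, 2q + 8)
Step 1: at (2.5, -1), ∇L = (-3, 6) → (2.5, -1) − 0.25·(-3, 6) = (3.25, -2.5)
Step 2: at (3.25, -2.5), ∇L = (-1.5, 3) → (3.25, -2.5) − 0.25·(-1.5, 3) = (3.625, -3.25)

(3.625, -3.25)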